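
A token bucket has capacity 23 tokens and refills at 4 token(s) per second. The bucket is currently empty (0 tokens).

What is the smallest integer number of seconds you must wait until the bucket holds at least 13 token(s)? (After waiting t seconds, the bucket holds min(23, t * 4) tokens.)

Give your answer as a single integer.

Need t * 4 >= 13, so t >= 13/4.
Smallest integer t = ceil(13/4) = 4.

Answer: 4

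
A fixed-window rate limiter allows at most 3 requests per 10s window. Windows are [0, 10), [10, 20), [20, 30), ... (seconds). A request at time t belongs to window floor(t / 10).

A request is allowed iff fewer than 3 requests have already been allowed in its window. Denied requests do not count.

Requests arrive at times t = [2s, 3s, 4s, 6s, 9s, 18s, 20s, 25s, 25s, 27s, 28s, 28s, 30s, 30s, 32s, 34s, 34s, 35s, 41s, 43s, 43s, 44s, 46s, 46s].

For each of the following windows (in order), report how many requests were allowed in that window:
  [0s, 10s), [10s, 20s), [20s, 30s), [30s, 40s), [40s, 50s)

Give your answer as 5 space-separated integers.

Processing requests:
  req#1 t=2s (window 0): ALLOW
  req#2 t=3s (window 0): ALLOW
  req#3 t=4s (window 0): ALLOW
  req#4 t=6s (window 0): DENY
  req#5 t=9s (window 0): DENY
  req#6 t=18s (window 1): ALLOW
  req#7 t=20s (window 2): ALLOW
  req#8 t=25s (window 2): ALLOW
  req#9 t=25s (window 2): ALLOW
  req#10 t=27s (window 2): DENY
  req#11 t=28s (window 2): DENY
  req#12 t=28s (window 2): DENY
  req#13 t=30s (window 3): ALLOW
  req#14 t=30s (window 3): ALLOW
  req#15 t=32s (window 3): ALLOW
  req#16 t=34s (window 3): DENY
  req#17 t=34s (window 3): DENY
  req#18 t=35s (window 3): DENY
  req#19 t=41s (window 4): ALLOW
  req#20 t=43s (window 4): ALLOW
  req#21 t=43s (window 4): ALLOW
  req#22 t=44s (window 4): DENY
  req#23 t=46s (window 4): DENY
  req#24 t=46s (window 4): DENY

Allowed counts by window: 3 1 3 3 3

Answer: 3 1 3 3 3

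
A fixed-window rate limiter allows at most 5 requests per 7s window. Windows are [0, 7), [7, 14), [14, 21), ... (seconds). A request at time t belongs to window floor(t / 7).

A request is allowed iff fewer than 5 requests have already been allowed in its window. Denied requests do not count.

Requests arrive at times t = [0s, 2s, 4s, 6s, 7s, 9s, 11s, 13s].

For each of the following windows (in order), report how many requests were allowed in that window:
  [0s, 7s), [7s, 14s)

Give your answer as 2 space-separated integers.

Processing requests:
  req#1 t=0s (window 0): ALLOW
  req#2 t=2s (window 0): ALLOW
  req#3 t=4s (window 0): ALLOW
  req#4 t=6s (window 0): ALLOW
  req#5 t=7s (window 1): ALLOW
  req#6 t=9s (window 1): ALLOW
  req#7 t=11s (window 1): ALLOW
  req#8 t=13s (window 1): ALLOW

Allowed counts by window: 4 4

Answer: 4 4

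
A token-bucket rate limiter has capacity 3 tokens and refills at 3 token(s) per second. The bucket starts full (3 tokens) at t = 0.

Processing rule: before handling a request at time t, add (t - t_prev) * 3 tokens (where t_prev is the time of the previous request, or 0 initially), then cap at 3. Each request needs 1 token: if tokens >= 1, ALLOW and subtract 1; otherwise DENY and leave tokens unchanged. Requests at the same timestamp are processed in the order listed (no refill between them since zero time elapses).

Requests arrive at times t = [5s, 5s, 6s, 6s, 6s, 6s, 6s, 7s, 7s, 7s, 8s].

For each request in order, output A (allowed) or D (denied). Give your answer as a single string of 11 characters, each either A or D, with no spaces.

Answer: AAAAADDAAAA

Derivation:
Simulating step by step:
  req#1 t=5s: ALLOW
  req#2 t=5s: ALLOW
  req#3 t=6s: ALLOW
  req#4 t=6s: ALLOW
  req#5 t=6s: ALLOW
  req#6 t=6s: DENY
  req#7 t=6s: DENY
  req#8 t=7s: ALLOW
  req#9 t=7s: ALLOW
  req#10 t=7s: ALLOW
  req#11 t=8s: ALLOW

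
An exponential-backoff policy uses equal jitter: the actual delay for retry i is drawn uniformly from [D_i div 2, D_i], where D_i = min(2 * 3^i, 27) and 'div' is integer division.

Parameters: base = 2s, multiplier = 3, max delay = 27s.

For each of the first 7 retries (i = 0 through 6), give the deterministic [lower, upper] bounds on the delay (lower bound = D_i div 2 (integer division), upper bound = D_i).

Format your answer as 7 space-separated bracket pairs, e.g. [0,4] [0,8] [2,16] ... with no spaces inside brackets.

Computing bounds per retry:
  i=0: D_i=min(2*3^0,27)=2, bounds=[1,2]
  i=1: D_i=min(2*3^1,27)=6, bounds=[3,6]
  i=2: D_i=min(2*3^2,27)=18, bounds=[9,18]
  i=3: D_i=min(2*3^3,27)=27, bounds=[13,27]
  i=4: D_i=min(2*3^4,27)=27, bounds=[13,27]
  i=5: D_i=min(2*3^5,27)=27, bounds=[13,27]
  i=6: D_i=min(2*3^6,27)=27, bounds=[13,27]

Answer: [1,2] [3,6] [9,18] [13,27] [13,27] [13,27] [13,27]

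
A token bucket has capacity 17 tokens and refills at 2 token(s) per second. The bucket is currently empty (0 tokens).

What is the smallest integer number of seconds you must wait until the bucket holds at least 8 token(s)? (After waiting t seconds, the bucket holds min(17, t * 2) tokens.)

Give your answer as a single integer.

Answer: 4

Derivation:
Need t * 2 >= 8, so t >= 8/2.
Smallest integer t = ceil(8/2) = 4.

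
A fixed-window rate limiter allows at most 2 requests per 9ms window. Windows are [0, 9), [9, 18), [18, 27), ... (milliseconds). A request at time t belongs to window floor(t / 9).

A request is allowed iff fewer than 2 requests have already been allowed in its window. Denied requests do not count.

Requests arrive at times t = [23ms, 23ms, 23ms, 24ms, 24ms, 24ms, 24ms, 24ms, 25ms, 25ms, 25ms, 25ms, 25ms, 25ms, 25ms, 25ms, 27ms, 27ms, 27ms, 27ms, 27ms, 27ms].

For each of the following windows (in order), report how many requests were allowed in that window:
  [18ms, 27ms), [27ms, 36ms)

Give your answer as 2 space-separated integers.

Answer: 2 2

Derivation:
Processing requests:
  req#1 t=23ms (window 2): ALLOW
  req#2 t=23ms (window 2): ALLOW
  req#3 t=23ms (window 2): DENY
  req#4 t=24ms (window 2): DENY
  req#5 t=24ms (window 2): DENY
  req#6 t=24ms (window 2): DENY
  req#7 t=24ms (window 2): DENY
  req#8 t=24ms (window 2): DENY
  req#9 t=25ms (window 2): DENY
  req#10 t=25ms (window 2): DENY
  req#11 t=25ms (window 2): DENY
  req#12 t=25ms (window 2): DENY
  req#13 t=25ms (window 2): DENY
  req#14 t=25ms (window 2): DENY
  req#15 t=25ms (window 2): DENY
  req#16 t=25ms (window 2): DENY
  req#17 t=27ms (window 3): ALLOW
  req#18 t=27ms (window 3): ALLOW
  req#19 t=27ms (window 3): DENY
  req#20 t=27ms (window 3): DENY
  req#21 t=27ms (window 3): DENY
  req#22 t=27ms (window 3): DENY

Allowed counts by window: 2 2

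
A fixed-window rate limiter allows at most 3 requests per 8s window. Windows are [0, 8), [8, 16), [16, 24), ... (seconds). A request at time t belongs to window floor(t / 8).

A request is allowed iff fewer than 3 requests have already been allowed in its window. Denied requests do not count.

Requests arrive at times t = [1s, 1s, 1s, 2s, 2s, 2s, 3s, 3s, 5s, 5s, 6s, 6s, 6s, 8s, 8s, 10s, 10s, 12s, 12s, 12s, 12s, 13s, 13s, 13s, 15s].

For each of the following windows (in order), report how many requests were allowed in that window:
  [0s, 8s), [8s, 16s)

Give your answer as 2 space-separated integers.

Processing requests:
  req#1 t=1s (window 0): ALLOW
  req#2 t=1s (window 0): ALLOW
  req#3 t=1s (window 0): ALLOW
  req#4 t=2s (window 0): DENY
  req#5 t=2s (window 0): DENY
  req#6 t=2s (window 0): DENY
  req#7 t=3s (window 0): DENY
  req#8 t=3s (window 0): DENY
  req#9 t=5s (window 0): DENY
  req#10 t=5s (window 0): DENY
  req#11 t=6s (window 0): DENY
  req#12 t=6s (window 0): DENY
  req#13 t=6s (window 0): DENY
  req#14 t=8s (window 1): ALLOW
  req#15 t=8s (window 1): ALLOW
  req#16 t=10s (window 1): ALLOW
  req#17 t=10s (window 1): DENY
  req#18 t=12s (window 1): DENY
  req#19 t=12s (window 1): DENY
  req#20 t=12s (window 1): DENY
  req#21 t=12s (window 1): DENY
  req#22 t=13s (window 1): DENY
  req#23 t=13s (window 1): DENY
  req#24 t=13s (window 1): DENY
  req#25 t=15s (window 1): DENY

Allowed counts by window: 3 3

Answer: 3 3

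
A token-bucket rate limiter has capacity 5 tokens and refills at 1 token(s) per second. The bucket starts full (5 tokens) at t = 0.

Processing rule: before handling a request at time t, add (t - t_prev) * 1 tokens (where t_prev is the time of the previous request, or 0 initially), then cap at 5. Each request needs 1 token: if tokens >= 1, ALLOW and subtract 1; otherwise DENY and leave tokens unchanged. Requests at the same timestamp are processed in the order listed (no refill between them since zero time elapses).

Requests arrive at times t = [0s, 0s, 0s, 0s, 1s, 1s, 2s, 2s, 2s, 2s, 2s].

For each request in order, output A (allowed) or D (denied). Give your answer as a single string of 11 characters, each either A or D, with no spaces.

Simulating step by step:
  req#1 t=0s: ALLOW
  req#2 t=0s: ALLOW
  req#3 t=0s: ALLOW
  req#4 t=0s: ALLOW
  req#5 t=1s: ALLOW
  req#6 t=1s: ALLOW
  req#7 t=2s: ALLOW
  req#8 t=2s: DENY
  req#9 t=2s: DENY
  req#10 t=2s: DENY
  req#11 t=2s: DENY

Answer: AAAAAAADDDD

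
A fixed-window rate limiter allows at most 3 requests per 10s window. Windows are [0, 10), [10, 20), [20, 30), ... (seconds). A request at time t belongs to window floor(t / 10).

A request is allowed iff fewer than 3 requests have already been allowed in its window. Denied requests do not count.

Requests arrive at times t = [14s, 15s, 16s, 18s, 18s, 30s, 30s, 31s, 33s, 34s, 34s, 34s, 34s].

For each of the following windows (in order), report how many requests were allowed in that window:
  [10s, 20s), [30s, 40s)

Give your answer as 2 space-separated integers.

Processing requests:
  req#1 t=14s (window 1): ALLOW
  req#2 t=15s (window 1): ALLOW
  req#3 t=16s (window 1): ALLOW
  req#4 t=18s (window 1): DENY
  req#5 t=18s (window 1): DENY
  req#6 t=30s (window 3): ALLOW
  req#7 t=30s (window 3): ALLOW
  req#8 t=31s (window 3): ALLOW
  req#9 t=33s (window 3): DENY
  req#10 t=34s (window 3): DENY
  req#11 t=34s (window 3): DENY
  req#12 t=34s (window 3): DENY
  req#13 t=34s (window 3): DENY

Allowed counts by window: 3 3

Answer: 3 3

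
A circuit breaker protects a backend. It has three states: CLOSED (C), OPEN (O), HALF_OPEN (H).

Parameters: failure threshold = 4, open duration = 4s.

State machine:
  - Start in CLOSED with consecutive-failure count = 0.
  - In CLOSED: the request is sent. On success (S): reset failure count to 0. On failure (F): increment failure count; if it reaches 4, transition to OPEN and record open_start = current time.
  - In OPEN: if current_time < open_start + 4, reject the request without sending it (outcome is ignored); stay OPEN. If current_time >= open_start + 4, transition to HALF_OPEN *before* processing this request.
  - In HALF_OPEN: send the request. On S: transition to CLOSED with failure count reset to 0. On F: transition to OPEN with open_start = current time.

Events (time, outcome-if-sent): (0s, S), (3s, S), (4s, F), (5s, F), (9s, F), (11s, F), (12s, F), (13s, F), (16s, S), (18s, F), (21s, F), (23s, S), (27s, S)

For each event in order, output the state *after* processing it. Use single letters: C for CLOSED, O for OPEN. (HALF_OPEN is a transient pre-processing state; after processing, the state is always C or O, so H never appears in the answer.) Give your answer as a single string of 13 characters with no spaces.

State after each event:
  event#1 t=0s outcome=S: state=CLOSED
  event#2 t=3s outcome=S: state=CLOSED
  event#3 t=4s outcome=F: state=CLOSED
  event#4 t=5s outcome=F: state=CLOSED
  event#5 t=9s outcome=F: state=CLOSED
  event#6 t=11s outcome=F: state=OPEN
  event#7 t=12s outcome=F: state=OPEN
  event#8 t=13s outcome=F: state=OPEN
  event#9 t=16s outcome=S: state=CLOSED
  event#10 t=18s outcome=F: state=CLOSED
  event#11 t=21s outcome=F: state=CLOSED
  event#12 t=23s outcome=S: state=CLOSED
  event#13 t=27s outcome=S: state=CLOSED

Answer: CCCCCOOOCCCCC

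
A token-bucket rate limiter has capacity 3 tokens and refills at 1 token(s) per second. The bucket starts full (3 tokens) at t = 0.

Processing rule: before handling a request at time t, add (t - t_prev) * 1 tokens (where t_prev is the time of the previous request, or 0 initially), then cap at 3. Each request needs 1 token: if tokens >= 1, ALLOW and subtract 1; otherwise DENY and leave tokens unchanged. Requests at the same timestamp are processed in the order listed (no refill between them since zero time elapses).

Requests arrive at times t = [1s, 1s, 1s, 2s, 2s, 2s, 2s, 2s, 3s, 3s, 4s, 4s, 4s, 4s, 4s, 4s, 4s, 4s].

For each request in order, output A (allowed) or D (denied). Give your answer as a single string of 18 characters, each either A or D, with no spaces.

Simulating step by step:
  req#1 t=1s: ALLOW
  req#2 t=1s: ALLOW
  req#3 t=1s: ALLOW
  req#4 t=2s: ALLOW
  req#5 t=2s: DENY
  req#6 t=2s: DENY
  req#7 t=2s: DENY
  req#8 t=2s: DENY
  req#9 t=3s: ALLOW
  req#10 t=3s: DENY
  req#11 t=4s: ALLOW
  req#12 t=4s: DENY
  req#13 t=4s: DENY
  req#14 t=4s: DENY
  req#15 t=4s: DENY
  req#16 t=4s: DENY
  req#17 t=4s: DENY
  req#18 t=4s: DENY

Answer: AAAADDDDADADDDDDDD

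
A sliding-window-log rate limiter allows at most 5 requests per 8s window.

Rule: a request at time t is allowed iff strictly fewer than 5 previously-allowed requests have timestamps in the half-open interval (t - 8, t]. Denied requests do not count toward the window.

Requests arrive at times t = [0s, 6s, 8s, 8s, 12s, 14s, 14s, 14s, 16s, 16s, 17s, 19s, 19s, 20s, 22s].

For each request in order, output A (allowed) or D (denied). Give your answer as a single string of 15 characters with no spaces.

Tracking allowed requests in the window:
  req#1 t=0s: ALLOW
  req#2 t=6s: ALLOW
  req#3 t=8s: ALLOW
  req#4 t=8s: ALLOW
  req#5 t=12s: ALLOW
  req#6 t=14s: ALLOW
  req#7 t=14s: ALLOW
  req#8 t=14s: DENY
  req#9 t=16s: ALLOW
  req#10 t=16s: ALLOW
  req#11 t=17s: DENY
  req#12 t=19s: DENY
  req#13 t=19s: DENY
  req#14 t=20s: ALLOW
  req#15 t=22s: ALLOW

Answer: AAAAAAADAADDDAA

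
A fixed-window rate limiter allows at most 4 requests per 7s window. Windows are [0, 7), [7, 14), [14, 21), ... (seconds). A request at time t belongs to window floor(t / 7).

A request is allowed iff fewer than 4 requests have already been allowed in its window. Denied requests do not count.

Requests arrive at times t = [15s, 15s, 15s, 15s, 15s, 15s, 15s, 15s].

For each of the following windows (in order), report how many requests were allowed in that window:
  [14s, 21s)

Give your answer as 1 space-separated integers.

Answer: 4

Derivation:
Processing requests:
  req#1 t=15s (window 2): ALLOW
  req#2 t=15s (window 2): ALLOW
  req#3 t=15s (window 2): ALLOW
  req#4 t=15s (window 2): ALLOW
  req#5 t=15s (window 2): DENY
  req#6 t=15s (window 2): DENY
  req#7 t=15s (window 2): DENY
  req#8 t=15s (window 2): DENY

Allowed counts by window: 4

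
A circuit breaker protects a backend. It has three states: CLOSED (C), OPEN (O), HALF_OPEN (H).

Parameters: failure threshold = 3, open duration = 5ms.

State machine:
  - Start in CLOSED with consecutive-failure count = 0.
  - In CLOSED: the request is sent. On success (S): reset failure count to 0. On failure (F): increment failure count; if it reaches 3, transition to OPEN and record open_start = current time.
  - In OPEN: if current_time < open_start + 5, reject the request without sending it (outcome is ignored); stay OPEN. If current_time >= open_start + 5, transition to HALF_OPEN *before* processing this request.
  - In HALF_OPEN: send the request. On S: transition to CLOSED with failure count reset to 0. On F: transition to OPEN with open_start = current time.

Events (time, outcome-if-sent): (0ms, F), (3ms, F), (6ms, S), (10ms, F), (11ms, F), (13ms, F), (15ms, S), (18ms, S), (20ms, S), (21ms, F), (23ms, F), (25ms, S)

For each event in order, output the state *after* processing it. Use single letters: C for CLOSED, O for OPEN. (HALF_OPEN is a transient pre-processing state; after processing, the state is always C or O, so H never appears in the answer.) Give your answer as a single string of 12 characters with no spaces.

Answer: CCCCCOOCCCCC

Derivation:
State after each event:
  event#1 t=0ms outcome=F: state=CLOSED
  event#2 t=3ms outcome=F: state=CLOSED
  event#3 t=6ms outcome=S: state=CLOSED
  event#4 t=10ms outcome=F: state=CLOSED
  event#5 t=11ms outcome=F: state=CLOSED
  event#6 t=13ms outcome=F: state=OPEN
  event#7 t=15ms outcome=S: state=OPEN
  event#8 t=18ms outcome=S: state=CLOSED
  event#9 t=20ms outcome=S: state=CLOSED
  event#10 t=21ms outcome=F: state=CLOSED
  event#11 t=23ms outcome=F: state=CLOSED
  event#12 t=25ms outcome=S: state=CLOSED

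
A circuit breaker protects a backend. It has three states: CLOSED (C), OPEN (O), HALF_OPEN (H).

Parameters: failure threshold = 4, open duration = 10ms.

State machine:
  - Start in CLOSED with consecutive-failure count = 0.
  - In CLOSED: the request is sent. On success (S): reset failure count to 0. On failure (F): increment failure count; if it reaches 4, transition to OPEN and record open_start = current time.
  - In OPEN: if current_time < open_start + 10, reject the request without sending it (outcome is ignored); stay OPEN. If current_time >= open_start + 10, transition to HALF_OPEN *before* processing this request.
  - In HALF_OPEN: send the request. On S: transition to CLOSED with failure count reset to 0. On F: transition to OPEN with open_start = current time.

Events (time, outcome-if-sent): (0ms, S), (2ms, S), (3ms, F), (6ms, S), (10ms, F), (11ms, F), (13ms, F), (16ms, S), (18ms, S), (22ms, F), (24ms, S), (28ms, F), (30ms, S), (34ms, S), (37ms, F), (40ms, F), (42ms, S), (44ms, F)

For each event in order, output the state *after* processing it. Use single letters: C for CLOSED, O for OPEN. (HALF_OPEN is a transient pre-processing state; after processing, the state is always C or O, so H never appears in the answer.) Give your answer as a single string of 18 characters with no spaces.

Answer: CCCCCCCCCCCCCCCCCC

Derivation:
State after each event:
  event#1 t=0ms outcome=S: state=CLOSED
  event#2 t=2ms outcome=S: state=CLOSED
  event#3 t=3ms outcome=F: state=CLOSED
  event#4 t=6ms outcome=S: state=CLOSED
  event#5 t=10ms outcome=F: state=CLOSED
  event#6 t=11ms outcome=F: state=CLOSED
  event#7 t=13ms outcome=F: state=CLOSED
  event#8 t=16ms outcome=S: state=CLOSED
  event#9 t=18ms outcome=S: state=CLOSED
  event#10 t=22ms outcome=F: state=CLOSED
  event#11 t=24ms outcome=S: state=CLOSED
  event#12 t=28ms outcome=F: state=CLOSED
  event#13 t=30ms outcome=S: state=CLOSED
  event#14 t=34ms outcome=S: state=CLOSED
  event#15 t=37ms outcome=F: state=CLOSED
  event#16 t=40ms outcome=F: state=CLOSED
  event#17 t=42ms outcome=S: state=CLOSED
  event#18 t=44ms outcome=F: state=CLOSED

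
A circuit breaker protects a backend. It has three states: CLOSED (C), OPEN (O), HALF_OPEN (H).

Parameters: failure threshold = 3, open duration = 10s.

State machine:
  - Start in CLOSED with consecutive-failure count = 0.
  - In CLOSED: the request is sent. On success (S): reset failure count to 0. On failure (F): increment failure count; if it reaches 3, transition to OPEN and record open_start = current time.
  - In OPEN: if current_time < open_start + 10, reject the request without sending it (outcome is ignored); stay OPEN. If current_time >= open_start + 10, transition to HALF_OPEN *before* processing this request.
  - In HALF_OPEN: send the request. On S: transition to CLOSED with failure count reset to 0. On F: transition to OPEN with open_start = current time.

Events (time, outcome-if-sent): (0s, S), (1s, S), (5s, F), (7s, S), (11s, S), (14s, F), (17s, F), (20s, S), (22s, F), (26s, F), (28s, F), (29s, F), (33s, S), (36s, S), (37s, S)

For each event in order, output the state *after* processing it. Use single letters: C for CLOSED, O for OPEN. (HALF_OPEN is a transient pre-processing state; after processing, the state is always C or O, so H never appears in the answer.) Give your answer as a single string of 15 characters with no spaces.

Answer: CCCCCCCCCCOOOOO

Derivation:
State after each event:
  event#1 t=0s outcome=S: state=CLOSED
  event#2 t=1s outcome=S: state=CLOSED
  event#3 t=5s outcome=F: state=CLOSED
  event#4 t=7s outcome=S: state=CLOSED
  event#5 t=11s outcome=S: state=CLOSED
  event#6 t=14s outcome=F: state=CLOSED
  event#7 t=17s outcome=F: state=CLOSED
  event#8 t=20s outcome=S: state=CLOSED
  event#9 t=22s outcome=F: state=CLOSED
  event#10 t=26s outcome=F: state=CLOSED
  event#11 t=28s outcome=F: state=OPEN
  event#12 t=29s outcome=F: state=OPEN
  event#13 t=33s outcome=S: state=OPEN
  event#14 t=36s outcome=S: state=OPEN
  event#15 t=37s outcome=S: state=OPEN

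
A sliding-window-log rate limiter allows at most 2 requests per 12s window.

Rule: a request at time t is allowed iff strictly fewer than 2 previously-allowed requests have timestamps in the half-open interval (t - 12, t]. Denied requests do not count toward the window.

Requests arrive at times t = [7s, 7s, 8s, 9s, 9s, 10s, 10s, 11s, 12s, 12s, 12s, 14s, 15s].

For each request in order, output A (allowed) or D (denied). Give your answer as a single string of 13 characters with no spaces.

Tracking allowed requests in the window:
  req#1 t=7s: ALLOW
  req#2 t=7s: ALLOW
  req#3 t=8s: DENY
  req#4 t=9s: DENY
  req#5 t=9s: DENY
  req#6 t=10s: DENY
  req#7 t=10s: DENY
  req#8 t=11s: DENY
  req#9 t=12s: DENY
  req#10 t=12s: DENY
  req#11 t=12s: DENY
  req#12 t=14s: DENY
  req#13 t=15s: DENY

Answer: AADDDDDDDDDDD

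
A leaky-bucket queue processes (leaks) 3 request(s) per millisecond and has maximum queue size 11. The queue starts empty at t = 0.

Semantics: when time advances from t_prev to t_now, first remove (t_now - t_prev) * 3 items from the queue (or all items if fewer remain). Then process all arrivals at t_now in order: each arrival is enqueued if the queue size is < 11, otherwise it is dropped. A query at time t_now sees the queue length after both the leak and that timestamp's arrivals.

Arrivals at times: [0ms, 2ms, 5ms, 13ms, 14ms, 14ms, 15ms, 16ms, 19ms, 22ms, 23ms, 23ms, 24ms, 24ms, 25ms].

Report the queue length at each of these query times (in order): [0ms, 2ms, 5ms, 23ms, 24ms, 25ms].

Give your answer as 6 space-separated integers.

Queue lengths at query times:
  query t=0ms: backlog = 1
  query t=2ms: backlog = 1
  query t=5ms: backlog = 1
  query t=23ms: backlog = 2
  query t=24ms: backlog = 2
  query t=25ms: backlog = 1

Answer: 1 1 1 2 2 1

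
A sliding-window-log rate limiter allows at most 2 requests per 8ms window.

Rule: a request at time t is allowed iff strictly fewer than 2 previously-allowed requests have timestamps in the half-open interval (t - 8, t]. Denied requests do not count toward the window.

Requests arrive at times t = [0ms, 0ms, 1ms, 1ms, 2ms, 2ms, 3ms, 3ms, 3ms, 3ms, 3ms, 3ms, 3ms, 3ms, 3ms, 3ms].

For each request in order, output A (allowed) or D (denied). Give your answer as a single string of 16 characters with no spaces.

Tracking allowed requests in the window:
  req#1 t=0ms: ALLOW
  req#2 t=0ms: ALLOW
  req#3 t=1ms: DENY
  req#4 t=1ms: DENY
  req#5 t=2ms: DENY
  req#6 t=2ms: DENY
  req#7 t=3ms: DENY
  req#8 t=3ms: DENY
  req#9 t=3ms: DENY
  req#10 t=3ms: DENY
  req#11 t=3ms: DENY
  req#12 t=3ms: DENY
  req#13 t=3ms: DENY
  req#14 t=3ms: DENY
  req#15 t=3ms: DENY
  req#16 t=3ms: DENY

Answer: AADDDDDDDDDDDDDD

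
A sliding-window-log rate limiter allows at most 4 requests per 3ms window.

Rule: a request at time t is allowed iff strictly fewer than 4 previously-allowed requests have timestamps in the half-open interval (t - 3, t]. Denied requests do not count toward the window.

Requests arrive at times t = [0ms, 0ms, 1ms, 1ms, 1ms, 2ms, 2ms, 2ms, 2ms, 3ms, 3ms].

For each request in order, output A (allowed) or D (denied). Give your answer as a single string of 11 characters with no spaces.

Answer: AAAADDDDDAA

Derivation:
Tracking allowed requests in the window:
  req#1 t=0ms: ALLOW
  req#2 t=0ms: ALLOW
  req#3 t=1ms: ALLOW
  req#4 t=1ms: ALLOW
  req#5 t=1ms: DENY
  req#6 t=2ms: DENY
  req#7 t=2ms: DENY
  req#8 t=2ms: DENY
  req#9 t=2ms: DENY
  req#10 t=3ms: ALLOW
  req#11 t=3ms: ALLOW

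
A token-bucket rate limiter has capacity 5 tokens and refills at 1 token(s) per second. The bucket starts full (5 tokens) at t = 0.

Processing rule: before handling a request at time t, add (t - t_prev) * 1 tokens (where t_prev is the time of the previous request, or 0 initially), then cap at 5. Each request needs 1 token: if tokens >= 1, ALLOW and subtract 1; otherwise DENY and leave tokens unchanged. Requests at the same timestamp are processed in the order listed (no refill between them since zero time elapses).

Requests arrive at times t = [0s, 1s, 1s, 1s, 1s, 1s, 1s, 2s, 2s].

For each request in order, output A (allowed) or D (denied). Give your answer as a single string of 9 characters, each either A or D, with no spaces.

Answer: AAAAAADAD

Derivation:
Simulating step by step:
  req#1 t=0s: ALLOW
  req#2 t=1s: ALLOW
  req#3 t=1s: ALLOW
  req#4 t=1s: ALLOW
  req#5 t=1s: ALLOW
  req#6 t=1s: ALLOW
  req#7 t=1s: DENY
  req#8 t=2s: ALLOW
  req#9 t=2s: DENY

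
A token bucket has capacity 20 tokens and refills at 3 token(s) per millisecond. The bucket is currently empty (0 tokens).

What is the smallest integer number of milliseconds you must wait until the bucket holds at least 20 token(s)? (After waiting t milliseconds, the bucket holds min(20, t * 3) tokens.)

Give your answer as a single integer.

Need t * 3 >= 20, so t >= 20/3.
Smallest integer t = ceil(20/3) = 7.

Answer: 7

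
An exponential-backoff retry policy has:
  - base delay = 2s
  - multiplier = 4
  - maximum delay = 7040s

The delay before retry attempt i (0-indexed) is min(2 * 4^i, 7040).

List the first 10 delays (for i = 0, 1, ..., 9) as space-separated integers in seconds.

Answer: 2 8 32 128 512 2048 7040 7040 7040 7040

Derivation:
Computing each delay:
  i=0: min(2*4^0, 7040) = 2
  i=1: min(2*4^1, 7040) = 8
  i=2: min(2*4^2, 7040) = 32
  i=3: min(2*4^3, 7040) = 128
  i=4: min(2*4^4, 7040) = 512
  i=5: min(2*4^5, 7040) = 2048
  i=6: min(2*4^6, 7040) = 7040
  i=7: min(2*4^7, 7040) = 7040
  i=8: min(2*4^8, 7040) = 7040
  i=9: min(2*4^9, 7040) = 7040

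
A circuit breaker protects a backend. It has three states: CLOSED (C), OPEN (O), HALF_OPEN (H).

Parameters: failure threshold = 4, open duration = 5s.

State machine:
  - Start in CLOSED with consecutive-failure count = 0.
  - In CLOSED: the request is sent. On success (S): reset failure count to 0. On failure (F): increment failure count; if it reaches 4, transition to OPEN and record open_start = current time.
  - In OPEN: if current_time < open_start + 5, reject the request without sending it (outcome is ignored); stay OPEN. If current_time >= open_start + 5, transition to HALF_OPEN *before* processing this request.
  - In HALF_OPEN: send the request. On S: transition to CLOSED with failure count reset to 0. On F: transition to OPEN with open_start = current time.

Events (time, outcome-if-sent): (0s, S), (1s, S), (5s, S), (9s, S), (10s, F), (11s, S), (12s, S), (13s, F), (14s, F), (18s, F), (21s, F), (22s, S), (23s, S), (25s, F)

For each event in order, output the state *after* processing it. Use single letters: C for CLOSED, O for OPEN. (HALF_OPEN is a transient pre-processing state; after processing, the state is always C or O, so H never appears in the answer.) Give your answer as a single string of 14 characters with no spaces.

Answer: CCCCCCCCCCOOOO

Derivation:
State after each event:
  event#1 t=0s outcome=S: state=CLOSED
  event#2 t=1s outcome=S: state=CLOSED
  event#3 t=5s outcome=S: state=CLOSED
  event#4 t=9s outcome=S: state=CLOSED
  event#5 t=10s outcome=F: state=CLOSED
  event#6 t=11s outcome=S: state=CLOSED
  event#7 t=12s outcome=S: state=CLOSED
  event#8 t=13s outcome=F: state=CLOSED
  event#9 t=14s outcome=F: state=CLOSED
  event#10 t=18s outcome=F: state=CLOSED
  event#11 t=21s outcome=F: state=OPEN
  event#12 t=22s outcome=S: state=OPEN
  event#13 t=23s outcome=S: state=OPEN
  event#14 t=25s outcome=F: state=OPEN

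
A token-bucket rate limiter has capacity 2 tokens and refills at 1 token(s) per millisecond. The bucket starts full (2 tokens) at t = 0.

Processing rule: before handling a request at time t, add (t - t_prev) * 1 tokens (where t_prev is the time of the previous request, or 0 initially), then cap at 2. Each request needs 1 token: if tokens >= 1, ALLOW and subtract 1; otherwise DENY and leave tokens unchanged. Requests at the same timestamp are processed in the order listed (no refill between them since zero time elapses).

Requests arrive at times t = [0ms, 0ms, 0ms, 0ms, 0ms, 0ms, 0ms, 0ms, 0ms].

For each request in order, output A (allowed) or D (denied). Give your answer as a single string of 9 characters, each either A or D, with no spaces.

Answer: AADDDDDDD

Derivation:
Simulating step by step:
  req#1 t=0ms: ALLOW
  req#2 t=0ms: ALLOW
  req#3 t=0ms: DENY
  req#4 t=0ms: DENY
  req#5 t=0ms: DENY
  req#6 t=0ms: DENY
  req#7 t=0ms: DENY
  req#8 t=0ms: DENY
  req#9 t=0ms: DENY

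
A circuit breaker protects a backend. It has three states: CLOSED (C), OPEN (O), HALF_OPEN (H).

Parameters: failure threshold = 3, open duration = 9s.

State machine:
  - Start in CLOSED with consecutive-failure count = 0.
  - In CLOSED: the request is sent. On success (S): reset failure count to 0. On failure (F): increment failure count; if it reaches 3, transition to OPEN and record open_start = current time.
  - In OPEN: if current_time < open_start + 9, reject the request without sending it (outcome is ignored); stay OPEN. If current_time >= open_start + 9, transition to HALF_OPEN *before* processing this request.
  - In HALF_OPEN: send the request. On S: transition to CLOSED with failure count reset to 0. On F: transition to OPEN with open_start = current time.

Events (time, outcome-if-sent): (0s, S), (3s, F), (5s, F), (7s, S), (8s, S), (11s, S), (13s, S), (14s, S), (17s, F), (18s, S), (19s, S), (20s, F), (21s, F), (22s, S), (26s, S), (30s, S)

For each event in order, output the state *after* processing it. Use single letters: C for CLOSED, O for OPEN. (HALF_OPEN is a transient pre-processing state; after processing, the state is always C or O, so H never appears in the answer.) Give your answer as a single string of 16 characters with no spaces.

Answer: CCCCCCCCCCCCCCCC

Derivation:
State after each event:
  event#1 t=0s outcome=S: state=CLOSED
  event#2 t=3s outcome=F: state=CLOSED
  event#3 t=5s outcome=F: state=CLOSED
  event#4 t=7s outcome=S: state=CLOSED
  event#5 t=8s outcome=S: state=CLOSED
  event#6 t=11s outcome=S: state=CLOSED
  event#7 t=13s outcome=S: state=CLOSED
  event#8 t=14s outcome=S: state=CLOSED
  event#9 t=17s outcome=F: state=CLOSED
  event#10 t=18s outcome=S: state=CLOSED
  event#11 t=19s outcome=S: state=CLOSED
  event#12 t=20s outcome=F: state=CLOSED
  event#13 t=21s outcome=F: state=CLOSED
  event#14 t=22s outcome=S: state=CLOSED
  event#15 t=26s outcome=S: state=CLOSED
  event#16 t=30s outcome=S: state=CLOSED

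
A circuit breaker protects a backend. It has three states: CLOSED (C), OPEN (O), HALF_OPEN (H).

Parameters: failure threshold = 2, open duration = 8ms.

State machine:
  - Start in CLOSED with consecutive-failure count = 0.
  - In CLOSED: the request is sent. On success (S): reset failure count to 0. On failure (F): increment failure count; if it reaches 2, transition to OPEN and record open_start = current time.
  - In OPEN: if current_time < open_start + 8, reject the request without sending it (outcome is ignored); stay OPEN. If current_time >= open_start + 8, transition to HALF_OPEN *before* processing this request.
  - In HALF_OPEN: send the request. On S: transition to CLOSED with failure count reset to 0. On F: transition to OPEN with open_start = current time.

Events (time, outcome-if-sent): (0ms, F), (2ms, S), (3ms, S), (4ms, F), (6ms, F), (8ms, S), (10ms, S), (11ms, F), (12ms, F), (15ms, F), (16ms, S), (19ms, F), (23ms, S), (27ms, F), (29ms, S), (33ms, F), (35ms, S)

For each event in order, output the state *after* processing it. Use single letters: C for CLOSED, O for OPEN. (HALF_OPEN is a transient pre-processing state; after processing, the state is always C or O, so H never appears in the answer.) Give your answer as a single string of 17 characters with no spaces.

State after each event:
  event#1 t=0ms outcome=F: state=CLOSED
  event#2 t=2ms outcome=S: state=CLOSED
  event#3 t=3ms outcome=S: state=CLOSED
  event#4 t=4ms outcome=F: state=CLOSED
  event#5 t=6ms outcome=F: state=OPEN
  event#6 t=8ms outcome=S: state=OPEN
  event#7 t=10ms outcome=S: state=OPEN
  event#8 t=11ms outcome=F: state=OPEN
  event#9 t=12ms outcome=F: state=OPEN
  event#10 t=15ms outcome=F: state=OPEN
  event#11 t=16ms outcome=S: state=OPEN
  event#12 t=19ms outcome=F: state=OPEN
  event#13 t=23ms outcome=S: state=CLOSED
  event#14 t=27ms outcome=F: state=CLOSED
  event#15 t=29ms outcome=S: state=CLOSED
  event#16 t=33ms outcome=F: state=CLOSED
  event#17 t=35ms outcome=S: state=CLOSED

Answer: CCCCOOOOOOOOCCCCC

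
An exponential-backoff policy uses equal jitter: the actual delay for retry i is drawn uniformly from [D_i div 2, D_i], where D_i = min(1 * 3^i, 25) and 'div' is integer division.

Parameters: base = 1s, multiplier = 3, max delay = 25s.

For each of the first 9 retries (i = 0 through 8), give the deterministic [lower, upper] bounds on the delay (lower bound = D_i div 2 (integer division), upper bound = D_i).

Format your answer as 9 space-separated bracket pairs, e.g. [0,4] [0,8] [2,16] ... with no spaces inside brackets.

Answer: [0,1] [1,3] [4,9] [12,25] [12,25] [12,25] [12,25] [12,25] [12,25]

Derivation:
Computing bounds per retry:
  i=0: D_i=min(1*3^0,25)=1, bounds=[0,1]
  i=1: D_i=min(1*3^1,25)=3, bounds=[1,3]
  i=2: D_i=min(1*3^2,25)=9, bounds=[4,9]
  i=3: D_i=min(1*3^3,25)=25, bounds=[12,25]
  i=4: D_i=min(1*3^4,25)=25, bounds=[12,25]
  i=5: D_i=min(1*3^5,25)=25, bounds=[12,25]
  i=6: D_i=min(1*3^6,25)=25, bounds=[12,25]
  i=7: D_i=min(1*3^7,25)=25, bounds=[12,25]
  i=8: D_i=min(1*3^8,25)=25, bounds=[12,25]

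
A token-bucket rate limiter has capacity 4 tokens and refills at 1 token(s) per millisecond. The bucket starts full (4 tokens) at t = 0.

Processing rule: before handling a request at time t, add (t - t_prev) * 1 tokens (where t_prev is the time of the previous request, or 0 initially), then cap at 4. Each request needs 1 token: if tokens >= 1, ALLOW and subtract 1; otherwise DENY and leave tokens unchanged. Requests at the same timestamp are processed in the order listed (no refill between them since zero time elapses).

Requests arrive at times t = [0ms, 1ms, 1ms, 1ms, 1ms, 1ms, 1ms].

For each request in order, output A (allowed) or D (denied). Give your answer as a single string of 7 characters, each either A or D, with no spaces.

Answer: AAAAADD

Derivation:
Simulating step by step:
  req#1 t=0ms: ALLOW
  req#2 t=1ms: ALLOW
  req#3 t=1ms: ALLOW
  req#4 t=1ms: ALLOW
  req#5 t=1ms: ALLOW
  req#6 t=1ms: DENY
  req#7 t=1ms: DENY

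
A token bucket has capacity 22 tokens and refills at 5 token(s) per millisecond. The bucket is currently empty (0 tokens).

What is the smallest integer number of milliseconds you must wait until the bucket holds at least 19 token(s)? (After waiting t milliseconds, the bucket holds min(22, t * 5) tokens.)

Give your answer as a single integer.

Answer: 4

Derivation:
Need t * 5 >= 19, so t >= 19/5.
Smallest integer t = ceil(19/5) = 4.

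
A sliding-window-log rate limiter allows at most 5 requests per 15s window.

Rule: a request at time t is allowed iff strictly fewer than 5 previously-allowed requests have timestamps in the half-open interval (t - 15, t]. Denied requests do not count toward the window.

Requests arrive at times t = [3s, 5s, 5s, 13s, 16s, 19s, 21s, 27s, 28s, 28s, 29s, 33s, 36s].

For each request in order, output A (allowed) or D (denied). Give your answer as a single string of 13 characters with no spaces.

Tracking allowed requests in the window:
  req#1 t=3s: ALLOW
  req#2 t=5s: ALLOW
  req#3 t=5s: ALLOW
  req#4 t=13s: ALLOW
  req#5 t=16s: ALLOW
  req#6 t=19s: ALLOW
  req#7 t=21s: ALLOW
  req#8 t=27s: ALLOW
  req#9 t=28s: ALLOW
  req#10 t=28s: DENY
  req#11 t=29s: DENY
  req#12 t=33s: ALLOW
  req#13 t=36s: ALLOW

Answer: AAAAAAAAADDAA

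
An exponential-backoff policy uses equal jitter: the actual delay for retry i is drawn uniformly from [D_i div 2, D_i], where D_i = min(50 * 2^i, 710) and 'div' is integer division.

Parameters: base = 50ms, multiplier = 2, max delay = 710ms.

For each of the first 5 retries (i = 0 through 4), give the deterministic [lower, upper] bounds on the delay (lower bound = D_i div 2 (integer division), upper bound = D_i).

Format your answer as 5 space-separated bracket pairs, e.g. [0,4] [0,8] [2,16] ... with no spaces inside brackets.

Computing bounds per retry:
  i=0: D_i=min(50*2^0,710)=50, bounds=[25,50]
  i=1: D_i=min(50*2^1,710)=100, bounds=[50,100]
  i=2: D_i=min(50*2^2,710)=200, bounds=[100,200]
  i=3: D_i=min(50*2^3,710)=400, bounds=[200,400]
  i=4: D_i=min(50*2^4,710)=710, bounds=[355,710]

Answer: [25,50] [50,100] [100,200] [200,400] [355,710]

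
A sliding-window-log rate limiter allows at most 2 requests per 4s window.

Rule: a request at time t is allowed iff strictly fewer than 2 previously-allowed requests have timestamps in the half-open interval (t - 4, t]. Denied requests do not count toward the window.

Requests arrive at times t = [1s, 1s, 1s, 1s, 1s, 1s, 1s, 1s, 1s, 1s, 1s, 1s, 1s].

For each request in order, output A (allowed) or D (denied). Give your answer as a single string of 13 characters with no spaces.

Answer: AADDDDDDDDDDD

Derivation:
Tracking allowed requests in the window:
  req#1 t=1s: ALLOW
  req#2 t=1s: ALLOW
  req#3 t=1s: DENY
  req#4 t=1s: DENY
  req#5 t=1s: DENY
  req#6 t=1s: DENY
  req#7 t=1s: DENY
  req#8 t=1s: DENY
  req#9 t=1s: DENY
  req#10 t=1s: DENY
  req#11 t=1s: DENY
  req#12 t=1s: DENY
  req#13 t=1s: DENY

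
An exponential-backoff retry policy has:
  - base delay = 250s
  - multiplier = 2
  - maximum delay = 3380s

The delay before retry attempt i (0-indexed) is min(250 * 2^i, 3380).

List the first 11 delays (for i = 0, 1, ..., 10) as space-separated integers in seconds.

Computing each delay:
  i=0: min(250*2^0, 3380) = 250
  i=1: min(250*2^1, 3380) = 500
  i=2: min(250*2^2, 3380) = 1000
  i=3: min(250*2^3, 3380) = 2000
  i=4: min(250*2^4, 3380) = 3380
  i=5: min(250*2^5, 3380) = 3380
  i=6: min(250*2^6, 3380) = 3380
  i=7: min(250*2^7, 3380) = 3380
  i=8: min(250*2^8, 3380) = 3380
  i=9: min(250*2^9, 3380) = 3380
  i=10: min(250*2^10, 3380) = 3380

Answer: 250 500 1000 2000 3380 3380 3380 3380 3380 3380 3380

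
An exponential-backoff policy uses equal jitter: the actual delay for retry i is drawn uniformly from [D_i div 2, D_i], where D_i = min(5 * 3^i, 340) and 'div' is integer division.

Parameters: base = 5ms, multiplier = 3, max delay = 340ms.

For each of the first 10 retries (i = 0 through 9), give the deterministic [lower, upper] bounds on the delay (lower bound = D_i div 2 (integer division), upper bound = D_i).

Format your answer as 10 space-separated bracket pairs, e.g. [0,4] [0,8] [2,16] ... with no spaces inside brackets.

Answer: [2,5] [7,15] [22,45] [67,135] [170,340] [170,340] [170,340] [170,340] [170,340] [170,340]

Derivation:
Computing bounds per retry:
  i=0: D_i=min(5*3^0,340)=5, bounds=[2,5]
  i=1: D_i=min(5*3^1,340)=15, bounds=[7,15]
  i=2: D_i=min(5*3^2,340)=45, bounds=[22,45]
  i=3: D_i=min(5*3^3,340)=135, bounds=[67,135]
  i=4: D_i=min(5*3^4,340)=340, bounds=[170,340]
  i=5: D_i=min(5*3^5,340)=340, bounds=[170,340]
  i=6: D_i=min(5*3^6,340)=340, bounds=[170,340]
  i=7: D_i=min(5*3^7,340)=340, bounds=[170,340]
  i=8: D_i=min(5*3^8,340)=340, bounds=[170,340]
  i=9: D_i=min(5*3^9,340)=340, bounds=[170,340]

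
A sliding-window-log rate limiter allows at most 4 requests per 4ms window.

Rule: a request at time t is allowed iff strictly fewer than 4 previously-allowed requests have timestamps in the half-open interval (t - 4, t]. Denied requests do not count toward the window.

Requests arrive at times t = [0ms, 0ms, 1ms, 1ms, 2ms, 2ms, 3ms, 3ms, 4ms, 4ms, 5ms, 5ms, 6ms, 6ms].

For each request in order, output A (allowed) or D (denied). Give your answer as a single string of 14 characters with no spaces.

Answer: AAAADDDDAAAADD

Derivation:
Tracking allowed requests in the window:
  req#1 t=0ms: ALLOW
  req#2 t=0ms: ALLOW
  req#3 t=1ms: ALLOW
  req#4 t=1ms: ALLOW
  req#5 t=2ms: DENY
  req#6 t=2ms: DENY
  req#7 t=3ms: DENY
  req#8 t=3ms: DENY
  req#9 t=4ms: ALLOW
  req#10 t=4ms: ALLOW
  req#11 t=5ms: ALLOW
  req#12 t=5ms: ALLOW
  req#13 t=6ms: DENY
  req#14 t=6ms: DENY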